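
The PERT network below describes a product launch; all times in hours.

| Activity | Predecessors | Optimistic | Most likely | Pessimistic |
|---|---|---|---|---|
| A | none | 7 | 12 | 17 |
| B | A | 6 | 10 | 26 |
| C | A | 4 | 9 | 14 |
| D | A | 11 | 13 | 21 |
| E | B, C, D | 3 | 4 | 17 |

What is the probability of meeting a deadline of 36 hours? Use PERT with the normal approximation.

0.886

te_A = (7 + 4·12 + 17)/6 = 72/6 = 12; σ²_A = ((17−7)/6)² = 2.778
te_B = (6 + 4·10 + 26)/6 = 72/6 = 12; σ²_B = ((26−6)/6)² = 11.111
te_C = (4 + 4·9 + 14)/6 = 54/6 = 9; σ²_C = ((14−4)/6)² = 2.778
te_D = (11 + 4·13 + 21)/6 = 84/6 = 14; σ²_D = ((21−11)/6)² = 2.778
te_E = (3 + 4·4 + 17)/6 = 36/6 = 6; σ²_E = ((17−3)/6)² = 5.444

Forward pass:
ES_A = 0; EF_A = 12
ES_B = 12; EF_B = 12+12 = 24
ES_C = 12; EF_C = 12+9 = 21
ES_D = 12; EF_D = 12+14 = 26
ES_E = max(EF_B=24, EF_C=21, EF_D=26) = 26; EF_E = 26+6 = 32
Expected project duration μ = 32 hours. Critical path: A → D → E.

Variance along critical path = 2.778 + 2.778 + 5.444 = 11.000; σ = √11.000 = 3.317 hours.
Z = (36 − 32) / 3.317 = 1.206
P(T ≤ 36) = Φ(1.206) ≈ 0.886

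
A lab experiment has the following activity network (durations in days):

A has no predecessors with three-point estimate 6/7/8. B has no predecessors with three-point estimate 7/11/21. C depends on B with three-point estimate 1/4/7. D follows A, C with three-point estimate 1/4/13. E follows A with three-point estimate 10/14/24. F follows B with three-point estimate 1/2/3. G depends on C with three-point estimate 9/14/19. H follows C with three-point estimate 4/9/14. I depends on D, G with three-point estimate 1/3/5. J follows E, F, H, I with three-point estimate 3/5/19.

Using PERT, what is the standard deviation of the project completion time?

te_A = (6 + 4·7 + 8)/6 = 42/6 = 7; σ²_A = ((8−6)/6)² = 0.111
te_B = (7 + 4·11 + 21)/6 = 72/6 = 12; σ²_B = ((21−7)/6)² = 5.444
te_C = (1 + 4·4 + 7)/6 = 24/6 = 4; σ²_C = ((7−1)/6)² = 1.000
te_D = (1 + 4·4 + 13)/6 = 30/6 = 5; σ²_D = ((13−1)/6)² = 4.000
te_E = (10 + 4·14 + 24)/6 = 90/6 = 15; σ²_E = ((24−10)/6)² = 5.444
te_F = (1 + 4·2 + 3)/6 = 12/6 = 2; σ²_F = ((3−1)/6)² = 0.111
te_G = (9 + 4·14 + 19)/6 = 84/6 = 14; σ²_G = ((19−9)/6)² = 2.778
te_H = (4 + 4·9 + 14)/6 = 54/6 = 9; σ²_H = ((14−4)/6)² = 2.778
te_I = (1 + 4·3 + 5)/6 = 18/6 = 3; σ²_I = ((5−1)/6)² = 0.444
te_J = (3 + 4·5 + 19)/6 = 42/6 = 7; σ²_J = ((19−3)/6)² = 7.111

Forward pass:
ES_A = 0; EF_A = 7
ES_B = 0; EF_B = 12
ES_C = 12; EF_C = 12+4 = 16
ES_D = max(EF_A=7, EF_C=16) = 16; EF_D = 16+5 = 21
ES_E = 7; EF_E = 7+15 = 22
ES_F = 12; EF_F = 12+2 = 14
ES_G = 16; EF_G = 16+14 = 30
ES_H = 16; EF_H = 16+9 = 25
ES_I = max(EF_D=21, EF_G=30) = 30; EF_I = 30+3 = 33
ES_J = max(EF_E=22, EF_F=14, EF_H=25, EF_I=33) = 33; EF_J = 33+7 = 40
Expected project duration μ = 40 days. Critical path: B → C → G → I → J.

Variance along critical path = 5.444 + 1.000 + 2.778 + 0.444 + 7.111 = 16.778
σ = √16.778 = 4.096 days

4.10 days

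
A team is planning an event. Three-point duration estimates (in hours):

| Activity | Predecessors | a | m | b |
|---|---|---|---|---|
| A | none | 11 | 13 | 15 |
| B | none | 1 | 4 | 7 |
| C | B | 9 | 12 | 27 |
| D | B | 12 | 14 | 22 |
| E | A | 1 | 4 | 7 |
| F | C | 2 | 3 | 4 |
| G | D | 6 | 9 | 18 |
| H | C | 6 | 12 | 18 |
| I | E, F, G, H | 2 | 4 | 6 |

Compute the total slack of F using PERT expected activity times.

9 hours

te_A = (11 + 4·13 + 15)/6 = 78/6 = 13
te_B = (1 + 4·4 + 7)/6 = 24/6 = 4
te_C = (9 + 4·12 + 27)/6 = 84/6 = 14
te_D = (12 + 4·14 + 22)/6 = 90/6 = 15
te_E = (1 + 4·4 + 7)/6 = 24/6 = 4
te_F = (2 + 4·3 + 4)/6 = 18/6 = 3
te_G = (6 + 4·9 + 18)/6 = 60/6 = 10
te_H = (6 + 4·12 + 18)/6 = 72/6 = 12
te_I = (2 + 4·4 + 6)/6 = 24/6 = 4

Forward pass:
ES_A = 0; EF_A = 13
ES_B = 0; EF_B = 4
ES_C = 4; EF_C = 4+14 = 18
ES_D = 4; EF_D = 4+15 = 19
ES_E = 13; EF_E = 13+4 = 17
ES_F = 18; EF_F = 18+3 = 21
ES_G = 19; EF_G = 19+10 = 29
ES_H = 18; EF_H = 18+12 = 30
ES_I = max(EF_E=17, EF_F=21, EF_G=29, EF_H=30) = 30; EF_I = 30+4 = 34
Expected project duration μ = 34 hours. Critical path: B → C → H → I.

Backward pass:
LF_I = 34; LS_I = 34−4 = 30
LF_H = LS_I = 30; LS_H = 30−12 = 18
LF_G = LS_I = 30; LS_G = 30−10 = 20
LF_F = LS_I = 30; LS_F = 30−3 = 27
LF_E = LS_I = 30; LS_E = 30−4 = 26
LF_D = LS_G = 20; LS_D = 20−15 = 5
LF_C = min(LS_F=27, LS_H=18) = 18; LS_C = 18−14 = 4
LF_B = min(LS_C=4, LS_D=5) = 4; LS_B = 4−4 = 0
LF_A = LS_E = 26; LS_A = 26−13 = 13
Slack_F = LS_F − ES_F = 27 − 18 = 9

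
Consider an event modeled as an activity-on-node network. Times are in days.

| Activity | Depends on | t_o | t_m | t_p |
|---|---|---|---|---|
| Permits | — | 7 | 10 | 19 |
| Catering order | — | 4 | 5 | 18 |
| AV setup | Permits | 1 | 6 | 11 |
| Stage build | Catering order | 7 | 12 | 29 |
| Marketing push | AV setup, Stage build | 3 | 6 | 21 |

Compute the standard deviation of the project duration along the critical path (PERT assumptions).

te_Permits = (7 + 4·10 + 19)/6 = 66/6 = 11; σ²_Permits = ((19−7)/6)² = 4.000
te_Catering order = (4 + 4·5 + 18)/6 = 42/6 = 7; σ²_Catering order = ((18−4)/6)² = 5.444
te_AV setup = (1 + 4·6 + 11)/6 = 36/6 = 6; σ²_AV setup = ((11−1)/6)² = 2.778
te_Stage build = (7 + 4·12 + 29)/6 = 84/6 = 14; σ²_Stage build = ((29−7)/6)² = 13.444
te_Marketing push = (3 + 4·6 + 21)/6 = 48/6 = 8; σ²_Marketing push = ((21−3)/6)² = 9.000

Forward pass:
ES_Permits = 0; EF_Permits = 11
ES_Catering order = 0; EF_Catering order = 7
ES_AV setup = 11; EF_AV setup = 11+6 = 17
ES_Stage build = 7; EF_Stage build = 7+14 = 21
ES_Marketing push = max(EF_AV setup=17, EF_Stage build=21) = 21; EF_Marketing push = 21+8 = 29
Expected project duration μ = 29 days. Critical path: Catering order → Stage build → Marketing push.

Variance along critical path = 5.444 + 13.444 + 9.000 = 27.889
σ = √27.889 = 5.281 days

5.28 days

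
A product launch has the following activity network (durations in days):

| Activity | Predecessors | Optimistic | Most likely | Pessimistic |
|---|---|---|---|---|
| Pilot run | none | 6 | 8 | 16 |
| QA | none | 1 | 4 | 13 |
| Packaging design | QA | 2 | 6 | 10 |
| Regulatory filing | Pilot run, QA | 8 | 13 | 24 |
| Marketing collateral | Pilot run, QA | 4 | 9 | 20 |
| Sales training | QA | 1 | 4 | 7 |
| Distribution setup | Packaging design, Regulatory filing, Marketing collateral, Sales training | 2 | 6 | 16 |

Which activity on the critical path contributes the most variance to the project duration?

te_Pilot run = (6 + 4·8 + 16)/6 = 54/6 = 9; σ²_Pilot run = ((16−6)/6)² = 2.778
te_QA = (1 + 4·4 + 13)/6 = 30/6 = 5; σ²_QA = ((13−1)/6)² = 4.000
te_Packaging design = (2 + 4·6 + 10)/6 = 36/6 = 6; σ²_Packaging design = ((10−2)/6)² = 1.778
te_Regulatory filing = (8 + 4·13 + 24)/6 = 84/6 = 14; σ²_Regulatory filing = ((24−8)/6)² = 7.111
te_Marketing collateral = (4 + 4·9 + 20)/6 = 60/6 = 10; σ²_Marketing collateral = ((20−4)/6)² = 7.111
te_Sales training = (1 + 4·4 + 7)/6 = 24/6 = 4; σ²_Sales training = ((7−1)/6)² = 1.000
te_Distribution setup = (2 + 4·6 + 16)/6 = 42/6 = 7; σ²_Distribution setup = ((16−2)/6)² = 5.444

Forward pass:
ES_Pilot run = 0; EF_Pilot run = 9
ES_QA = 0; EF_QA = 5
ES_Packaging design = 5; EF_Packaging design = 5+6 = 11
ES_Regulatory filing = max(EF_Pilot run=9, EF_QA=5) = 9; EF_Regulatory filing = 9+14 = 23
ES_Marketing collateral = max(EF_Pilot run=9, EF_QA=5) = 9; EF_Marketing collateral = 9+10 = 19
ES_Sales training = 5; EF_Sales training = 5+4 = 9
ES_Distribution setup = max(EF_Packaging design=11, EF_Regulatory filing=23, EF_Marketing collateral=19, EF_Sales training=9) = 23; EF_Distribution setup = 23+7 = 30
Expected project duration μ = 30 days. Critical path: Pilot run → Regulatory filing → Distribution setup.

Variances on critical path: σ²_Pilot run=2.778, σ²_Regulatory filing=7.111, σ²_Distribution setup=5.444.
Largest is σ²_Regulatory filing = 7.111.

Regulatory filing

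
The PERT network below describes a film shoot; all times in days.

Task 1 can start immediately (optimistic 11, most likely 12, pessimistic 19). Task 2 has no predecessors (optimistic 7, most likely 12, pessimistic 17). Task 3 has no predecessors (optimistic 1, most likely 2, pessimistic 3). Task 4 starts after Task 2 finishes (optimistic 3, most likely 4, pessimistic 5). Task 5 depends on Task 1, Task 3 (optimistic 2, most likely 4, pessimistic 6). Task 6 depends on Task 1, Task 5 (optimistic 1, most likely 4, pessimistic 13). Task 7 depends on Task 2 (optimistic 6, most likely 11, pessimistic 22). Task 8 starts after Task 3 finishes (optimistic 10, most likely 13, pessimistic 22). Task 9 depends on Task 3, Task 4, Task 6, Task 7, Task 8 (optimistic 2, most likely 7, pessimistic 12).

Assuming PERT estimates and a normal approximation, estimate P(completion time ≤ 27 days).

0.131

te_Task 1 = (11 + 4·12 + 19)/6 = 78/6 = 13; σ²_Task 1 = ((19−11)/6)² = 1.778
te_Task 2 = (7 + 4·12 + 17)/6 = 72/6 = 12; σ²_Task 2 = ((17−7)/6)² = 2.778
te_Task 3 = (1 + 4·2 + 3)/6 = 12/6 = 2; σ²_Task 3 = ((3−1)/6)² = 0.111
te_Task 4 = (3 + 4·4 + 5)/6 = 24/6 = 4; σ²_Task 4 = ((5−3)/6)² = 0.111
te_Task 5 = (2 + 4·4 + 6)/6 = 24/6 = 4; σ²_Task 5 = ((6−2)/6)² = 0.444
te_Task 6 = (1 + 4·4 + 13)/6 = 30/6 = 5; σ²_Task 6 = ((13−1)/6)² = 4.000
te_Task 7 = (6 + 4·11 + 22)/6 = 72/6 = 12; σ²_Task 7 = ((22−6)/6)² = 7.111
te_Task 8 = (10 + 4·13 + 22)/6 = 84/6 = 14; σ²_Task 8 = ((22−10)/6)² = 4.000
te_Task 9 = (2 + 4·7 + 12)/6 = 42/6 = 7; σ²_Task 9 = ((12−2)/6)² = 2.778

Forward pass:
ES_Task 1 = 0; EF_Task 1 = 13
ES_Task 2 = 0; EF_Task 2 = 12
ES_Task 3 = 0; EF_Task 3 = 2
ES_Task 4 = 12; EF_Task 4 = 12+4 = 16
ES_Task 5 = max(EF_Task 1=13, EF_Task 3=2) = 13; EF_Task 5 = 13+4 = 17
ES_Task 6 = max(EF_Task 1=13, EF_Task 5=17) = 17; EF_Task 6 = 17+5 = 22
ES_Task 7 = 12; EF_Task 7 = 12+12 = 24
ES_Task 8 = 2; EF_Task 8 = 2+14 = 16
ES_Task 9 = max(EF_Task 3=2, EF_Task 4=16, EF_Task 6=22, EF_Task 7=24, EF_Task 8=16) = 24; EF_Task 9 = 24+7 = 31
Expected project duration μ = 31 days. Critical path: Task 2 → Task 7 → Task 9.

Variance along critical path = 2.778 + 7.111 + 2.778 = 12.667; σ = √12.667 = 3.559 days.
Z = (27 − 31) / 3.559 = -1.124
P(T ≤ 27) = Φ(-1.124) ≈ 0.131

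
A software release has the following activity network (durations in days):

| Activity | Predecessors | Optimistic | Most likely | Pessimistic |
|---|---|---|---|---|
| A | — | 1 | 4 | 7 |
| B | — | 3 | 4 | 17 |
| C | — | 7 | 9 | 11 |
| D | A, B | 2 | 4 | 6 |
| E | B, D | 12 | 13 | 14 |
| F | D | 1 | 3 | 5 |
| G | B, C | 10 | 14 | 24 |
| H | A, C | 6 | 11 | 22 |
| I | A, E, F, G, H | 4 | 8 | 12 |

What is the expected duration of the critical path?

te_A = (1 + 4·4 + 7)/6 = 24/6 = 4
te_B = (3 + 4·4 + 17)/6 = 36/6 = 6
te_C = (7 + 4·9 + 11)/6 = 54/6 = 9
te_D = (2 + 4·4 + 6)/6 = 24/6 = 4
te_E = (12 + 4·13 + 14)/6 = 78/6 = 13
te_F = (1 + 4·3 + 5)/6 = 18/6 = 3
te_G = (10 + 4·14 + 24)/6 = 90/6 = 15
te_H = (6 + 4·11 + 22)/6 = 72/6 = 12
te_I = (4 + 4·8 + 12)/6 = 48/6 = 8

Forward pass:
ES_A = 0; EF_A = 4
ES_B = 0; EF_B = 6
ES_C = 0; EF_C = 9
ES_D = max(EF_A=4, EF_B=6) = 6; EF_D = 6+4 = 10
ES_E = max(EF_B=6, EF_D=10) = 10; EF_E = 10+13 = 23
ES_F = 10; EF_F = 10+3 = 13
ES_G = max(EF_B=6, EF_C=9) = 9; EF_G = 9+15 = 24
ES_H = max(EF_A=4, EF_C=9) = 9; EF_H = 9+12 = 21
ES_I = max(EF_A=4, EF_E=23, EF_F=13, EF_G=24, EF_H=21) = 24; EF_I = 24+8 = 32
Expected project duration μ = 32 days. Critical path: C → G → I.

32 days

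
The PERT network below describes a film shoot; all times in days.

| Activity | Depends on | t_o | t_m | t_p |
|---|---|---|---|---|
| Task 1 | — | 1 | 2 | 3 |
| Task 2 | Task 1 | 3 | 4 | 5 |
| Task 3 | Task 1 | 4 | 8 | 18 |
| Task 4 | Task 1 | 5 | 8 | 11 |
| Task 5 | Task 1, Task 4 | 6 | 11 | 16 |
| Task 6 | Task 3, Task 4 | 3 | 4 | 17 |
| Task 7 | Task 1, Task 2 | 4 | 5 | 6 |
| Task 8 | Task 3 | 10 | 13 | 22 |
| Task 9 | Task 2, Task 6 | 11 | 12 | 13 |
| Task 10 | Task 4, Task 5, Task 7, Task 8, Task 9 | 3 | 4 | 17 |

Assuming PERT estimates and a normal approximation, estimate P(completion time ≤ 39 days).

te_Task 1 = (1 + 4·2 + 3)/6 = 12/6 = 2; σ²_Task 1 = ((3−1)/6)² = 0.111
te_Task 2 = (3 + 4·4 + 5)/6 = 24/6 = 4; σ²_Task 2 = ((5−3)/6)² = 0.111
te_Task 3 = (4 + 4·8 + 18)/6 = 54/6 = 9; σ²_Task 3 = ((18−4)/6)² = 5.444
te_Task 4 = (5 + 4·8 + 11)/6 = 48/6 = 8; σ²_Task 4 = ((11−5)/6)² = 1.000
te_Task 5 = (6 + 4·11 + 16)/6 = 66/6 = 11; σ²_Task 5 = ((16−6)/6)² = 2.778
te_Task 6 = (3 + 4·4 + 17)/6 = 36/6 = 6; σ²_Task 6 = ((17−3)/6)² = 5.444
te_Task 7 = (4 + 4·5 + 6)/6 = 30/6 = 5; σ²_Task 7 = ((6−4)/6)² = 0.111
te_Task 8 = (10 + 4·13 + 22)/6 = 84/6 = 14; σ²_Task 8 = ((22−10)/6)² = 4.000
te_Task 9 = (11 + 4·12 + 13)/6 = 72/6 = 12; σ²_Task 9 = ((13−11)/6)² = 0.111
te_Task 10 = (3 + 4·4 + 17)/6 = 36/6 = 6; σ²_Task 10 = ((17−3)/6)² = 5.444

Forward pass:
ES_Task 1 = 0; EF_Task 1 = 2
ES_Task 2 = 2; EF_Task 2 = 2+4 = 6
ES_Task 3 = 2; EF_Task 3 = 2+9 = 11
ES_Task 4 = 2; EF_Task 4 = 2+8 = 10
ES_Task 5 = max(EF_Task 1=2, EF_Task 4=10) = 10; EF_Task 5 = 10+11 = 21
ES_Task 6 = max(EF_Task 3=11, EF_Task 4=10) = 11; EF_Task 6 = 11+6 = 17
ES_Task 7 = max(EF_Task 1=2, EF_Task 2=6) = 6; EF_Task 7 = 6+5 = 11
ES_Task 8 = 11; EF_Task 8 = 11+14 = 25
ES_Task 9 = max(EF_Task 2=6, EF_Task 6=17) = 17; EF_Task 9 = 17+12 = 29
ES_Task 10 = max(EF_Task 4=10, EF_Task 5=21, EF_Task 7=11, EF_Task 8=25, EF_Task 9=29) = 29; EF_Task 10 = 29+6 = 35
Expected project duration μ = 35 days. Critical path: Task 1 → Task 3 → Task 6 → Task 9 → Task 10.

Variance along critical path = 0.111 + 5.444 + 5.444 + 0.111 + 5.444 = 16.556; σ = √16.556 = 4.069 days.
Z = (39 − 35) / 4.069 = 0.983
P(T ≤ 39) = Φ(0.983) ≈ 0.837

0.837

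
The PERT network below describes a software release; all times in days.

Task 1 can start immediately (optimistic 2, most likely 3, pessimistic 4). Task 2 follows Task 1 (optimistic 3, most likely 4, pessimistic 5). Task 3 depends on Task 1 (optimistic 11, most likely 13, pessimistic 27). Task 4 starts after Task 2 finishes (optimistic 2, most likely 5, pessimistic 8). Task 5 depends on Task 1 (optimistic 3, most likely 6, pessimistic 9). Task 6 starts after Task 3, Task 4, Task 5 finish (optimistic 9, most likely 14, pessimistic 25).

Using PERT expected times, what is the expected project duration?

33 days

te_Task 1 = (2 + 4·3 + 4)/6 = 18/6 = 3
te_Task 2 = (3 + 4·4 + 5)/6 = 24/6 = 4
te_Task 3 = (11 + 4·13 + 27)/6 = 90/6 = 15
te_Task 4 = (2 + 4·5 + 8)/6 = 30/6 = 5
te_Task 5 = (3 + 4·6 + 9)/6 = 36/6 = 6
te_Task 6 = (9 + 4·14 + 25)/6 = 90/6 = 15

Forward pass:
ES_Task 1 = 0; EF_Task 1 = 3
ES_Task 2 = 3; EF_Task 2 = 3+4 = 7
ES_Task 3 = 3; EF_Task 3 = 3+15 = 18
ES_Task 4 = 7; EF_Task 4 = 7+5 = 12
ES_Task 5 = 3; EF_Task 5 = 3+6 = 9
ES_Task 6 = max(EF_Task 3=18, EF_Task 4=12, EF_Task 5=9) = 18; EF_Task 6 = 18+15 = 33
Expected project duration μ = 33 days. Critical path: Task 1 → Task 3 → Task 6.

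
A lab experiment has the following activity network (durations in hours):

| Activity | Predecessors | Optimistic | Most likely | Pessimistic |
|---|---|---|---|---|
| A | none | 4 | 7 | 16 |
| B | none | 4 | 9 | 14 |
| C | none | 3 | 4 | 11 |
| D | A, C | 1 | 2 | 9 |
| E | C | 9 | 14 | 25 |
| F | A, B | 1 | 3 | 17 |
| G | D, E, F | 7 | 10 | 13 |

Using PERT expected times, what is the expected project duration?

30 hours

te_A = (4 + 4·7 + 16)/6 = 48/6 = 8
te_B = (4 + 4·9 + 14)/6 = 54/6 = 9
te_C = (3 + 4·4 + 11)/6 = 30/6 = 5
te_D = (1 + 4·2 + 9)/6 = 18/6 = 3
te_E = (9 + 4·14 + 25)/6 = 90/6 = 15
te_F = (1 + 4·3 + 17)/6 = 30/6 = 5
te_G = (7 + 4·10 + 13)/6 = 60/6 = 10

Forward pass:
ES_A = 0; EF_A = 8
ES_B = 0; EF_B = 9
ES_C = 0; EF_C = 5
ES_D = max(EF_A=8, EF_C=5) = 8; EF_D = 8+3 = 11
ES_E = 5; EF_E = 5+15 = 20
ES_F = max(EF_A=8, EF_B=9) = 9; EF_F = 9+5 = 14
ES_G = max(EF_D=11, EF_E=20, EF_F=14) = 20; EF_G = 20+10 = 30
Expected project duration μ = 30 hours. Critical path: C → E → G.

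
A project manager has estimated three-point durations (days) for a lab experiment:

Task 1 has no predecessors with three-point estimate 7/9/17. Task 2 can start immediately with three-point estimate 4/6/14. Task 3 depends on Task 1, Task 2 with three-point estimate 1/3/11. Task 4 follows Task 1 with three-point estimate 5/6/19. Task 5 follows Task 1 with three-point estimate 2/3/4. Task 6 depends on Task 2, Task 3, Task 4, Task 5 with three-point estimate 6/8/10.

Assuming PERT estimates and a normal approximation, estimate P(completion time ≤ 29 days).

te_Task 1 = (7 + 4·9 + 17)/6 = 60/6 = 10; σ²_Task 1 = ((17−7)/6)² = 2.778
te_Task 2 = (4 + 4·6 + 14)/6 = 42/6 = 7; σ²_Task 2 = ((14−4)/6)² = 2.778
te_Task 3 = (1 + 4·3 + 11)/6 = 24/6 = 4; σ²_Task 3 = ((11−1)/6)² = 2.778
te_Task 4 = (5 + 4·6 + 19)/6 = 48/6 = 8; σ²_Task 4 = ((19−5)/6)² = 5.444
te_Task 5 = (2 + 4·3 + 4)/6 = 18/6 = 3; σ²_Task 5 = ((4−2)/6)² = 0.111
te_Task 6 = (6 + 4·8 + 10)/6 = 48/6 = 8; σ²_Task 6 = ((10−6)/6)² = 0.444

Forward pass:
ES_Task 1 = 0; EF_Task 1 = 10
ES_Task 2 = 0; EF_Task 2 = 7
ES_Task 3 = max(EF_Task 1=10, EF_Task 2=7) = 10; EF_Task 3 = 10+4 = 14
ES_Task 4 = 10; EF_Task 4 = 10+8 = 18
ES_Task 5 = 10; EF_Task 5 = 10+3 = 13
ES_Task 6 = max(EF_Task 2=7, EF_Task 3=14, EF_Task 4=18, EF_Task 5=13) = 18; EF_Task 6 = 18+8 = 26
Expected project duration μ = 26 days. Critical path: Task 1 → Task 4 → Task 6.

Variance along critical path = 2.778 + 5.444 + 0.444 = 8.667; σ = √8.667 = 2.944 days.
Z = (29 − 26) / 2.944 = 1.019
P(T ≤ 29) = Φ(1.019) ≈ 0.846

0.846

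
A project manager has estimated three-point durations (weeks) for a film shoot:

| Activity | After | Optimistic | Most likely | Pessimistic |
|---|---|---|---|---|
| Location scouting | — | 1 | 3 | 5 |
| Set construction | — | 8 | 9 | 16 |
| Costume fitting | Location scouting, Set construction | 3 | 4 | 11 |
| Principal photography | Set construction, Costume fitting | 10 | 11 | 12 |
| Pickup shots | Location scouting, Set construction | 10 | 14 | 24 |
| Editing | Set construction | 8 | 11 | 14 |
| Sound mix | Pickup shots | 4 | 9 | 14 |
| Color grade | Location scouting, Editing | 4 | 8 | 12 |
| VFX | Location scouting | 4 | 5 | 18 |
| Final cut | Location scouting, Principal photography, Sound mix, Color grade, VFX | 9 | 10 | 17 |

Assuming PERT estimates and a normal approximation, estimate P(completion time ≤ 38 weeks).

0.021

te_Location scouting = (1 + 4·3 + 5)/6 = 18/6 = 3; σ²_Location scouting = ((5−1)/6)² = 0.444
te_Set construction = (8 + 4·9 + 16)/6 = 60/6 = 10; σ²_Set construction = ((16−8)/6)² = 1.778
te_Costume fitting = (3 + 4·4 + 11)/6 = 30/6 = 5; σ²_Costume fitting = ((11−3)/6)² = 1.778
te_Principal photography = (10 + 4·11 + 12)/6 = 66/6 = 11; σ²_Principal photography = ((12−10)/6)² = 0.111
te_Pickup shots = (10 + 4·14 + 24)/6 = 90/6 = 15; σ²_Pickup shots = ((24−10)/6)² = 5.444
te_Editing = (8 + 4·11 + 14)/6 = 66/6 = 11; σ²_Editing = ((14−8)/6)² = 1.000
te_Sound mix = (4 + 4·9 + 14)/6 = 54/6 = 9; σ²_Sound mix = ((14−4)/6)² = 2.778
te_Color grade = (4 + 4·8 + 12)/6 = 48/6 = 8; σ²_Color grade = ((12−4)/6)² = 1.778
te_VFX = (4 + 4·5 + 18)/6 = 42/6 = 7; σ²_VFX = ((18−4)/6)² = 5.444
te_Final cut = (9 + 4·10 + 17)/6 = 66/6 = 11; σ²_Final cut = ((17−9)/6)² = 1.778

Forward pass:
ES_Location scouting = 0; EF_Location scouting = 3
ES_Set construction = 0; EF_Set construction = 10
ES_Costume fitting = max(EF_Location scouting=3, EF_Set construction=10) = 10; EF_Costume fitting = 10+5 = 15
ES_Principal photography = max(EF_Set construction=10, EF_Costume fitting=15) = 15; EF_Principal photography = 15+11 = 26
ES_Pickup shots = max(EF_Location scouting=3, EF_Set construction=10) = 10; EF_Pickup shots = 10+15 = 25
ES_Editing = 10; EF_Editing = 10+11 = 21
ES_Sound mix = 25; EF_Sound mix = 25+9 = 34
ES_Color grade = max(EF_Location scouting=3, EF_Editing=21) = 21; EF_Color grade = 21+8 = 29
ES_VFX = 3; EF_VFX = 3+7 = 10
ES_Final cut = max(EF_Location scouting=3, EF_Principal photography=26, EF_Sound mix=34, EF_Color grade=29, EF_VFX=10) = 34; EF_Final cut = 34+11 = 45
Expected project duration μ = 45 weeks. Critical path: Set construction → Pickup shots → Sound mix → Final cut.

Variance along critical path = 1.778 + 5.444 + 2.778 + 1.778 = 11.778; σ = √11.778 = 3.432 weeks.
Z = (38 − 45) / 3.432 = -2.040
P(T ≤ 38) = Φ(-2.040) ≈ 0.021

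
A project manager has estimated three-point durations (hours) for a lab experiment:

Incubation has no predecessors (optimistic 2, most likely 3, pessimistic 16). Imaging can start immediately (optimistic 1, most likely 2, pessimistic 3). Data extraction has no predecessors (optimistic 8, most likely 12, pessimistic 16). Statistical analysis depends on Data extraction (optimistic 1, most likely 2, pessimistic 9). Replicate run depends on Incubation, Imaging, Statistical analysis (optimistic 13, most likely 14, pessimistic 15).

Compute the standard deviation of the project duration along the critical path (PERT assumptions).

1.91 hours

te_Incubation = (2 + 4·3 + 16)/6 = 30/6 = 5; σ²_Incubation = ((16−2)/6)² = 5.444
te_Imaging = (1 + 4·2 + 3)/6 = 12/6 = 2; σ²_Imaging = ((3−1)/6)² = 0.111
te_Data extraction = (8 + 4·12 + 16)/6 = 72/6 = 12; σ²_Data extraction = ((16−8)/6)² = 1.778
te_Statistical analysis = (1 + 4·2 + 9)/6 = 18/6 = 3; σ²_Statistical analysis = ((9−1)/6)² = 1.778
te_Replicate run = (13 + 4·14 + 15)/6 = 84/6 = 14; σ²_Replicate run = ((15−13)/6)² = 0.111

Forward pass:
ES_Incubation = 0; EF_Incubation = 5
ES_Imaging = 0; EF_Imaging = 2
ES_Data extraction = 0; EF_Data extraction = 12
ES_Statistical analysis = 12; EF_Statistical analysis = 12+3 = 15
ES_Replicate run = max(EF_Incubation=5, EF_Imaging=2, EF_Statistical analysis=15) = 15; EF_Replicate run = 15+14 = 29
Expected project duration μ = 29 hours. Critical path: Data extraction → Statistical analysis → Replicate run.

Variance along critical path = 1.778 + 1.778 + 0.111 = 3.667
σ = √3.667 = 1.915 hours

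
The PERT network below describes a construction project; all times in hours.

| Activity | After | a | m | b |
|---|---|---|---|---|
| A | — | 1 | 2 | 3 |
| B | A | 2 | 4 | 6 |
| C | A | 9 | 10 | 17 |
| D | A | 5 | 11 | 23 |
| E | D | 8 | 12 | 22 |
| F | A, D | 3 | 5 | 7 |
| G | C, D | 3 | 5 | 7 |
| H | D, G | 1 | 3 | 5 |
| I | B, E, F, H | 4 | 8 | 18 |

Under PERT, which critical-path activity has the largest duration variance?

D

te_A = (1 + 4·2 + 3)/6 = 12/6 = 2; σ²_A = ((3−1)/6)² = 0.111
te_B = (2 + 4·4 + 6)/6 = 24/6 = 4; σ²_B = ((6−2)/6)² = 0.444
te_C = (9 + 4·10 + 17)/6 = 66/6 = 11; σ²_C = ((17−9)/6)² = 1.778
te_D = (5 + 4·11 + 23)/6 = 72/6 = 12; σ²_D = ((23−5)/6)² = 9.000
te_E = (8 + 4·12 + 22)/6 = 78/6 = 13; σ²_E = ((22−8)/6)² = 5.444
te_F = (3 + 4·5 + 7)/6 = 30/6 = 5; σ²_F = ((7−3)/6)² = 0.444
te_G = (3 + 4·5 + 7)/6 = 30/6 = 5; σ²_G = ((7−3)/6)² = 0.444
te_H = (1 + 4·3 + 5)/6 = 18/6 = 3; σ²_H = ((5−1)/6)² = 0.444
te_I = (4 + 4·8 + 18)/6 = 54/6 = 9; σ²_I = ((18−4)/6)² = 5.444

Forward pass:
ES_A = 0; EF_A = 2
ES_B = 2; EF_B = 2+4 = 6
ES_C = 2; EF_C = 2+11 = 13
ES_D = 2; EF_D = 2+12 = 14
ES_E = 14; EF_E = 14+13 = 27
ES_F = max(EF_A=2, EF_D=14) = 14; EF_F = 14+5 = 19
ES_G = max(EF_C=13, EF_D=14) = 14; EF_G = 14+5 = 19
ES_H = max(EF_D=14, EF_G=19) = 19; EF_H = 19+3 = 22
ES_I = max(EF_B=6, EF_E=27, EF_F=19, EF_H=22) = 27; EF_I = 27+9 = 36
Expected project duration μ = 36 hours. Critical path: A → D → E → I.

Variances on critical path: σ²_A=0.111, σ²_D=9.000, σ²_E=5.444, σ²_I=5.444.
Largest is σ²_D = 9.000.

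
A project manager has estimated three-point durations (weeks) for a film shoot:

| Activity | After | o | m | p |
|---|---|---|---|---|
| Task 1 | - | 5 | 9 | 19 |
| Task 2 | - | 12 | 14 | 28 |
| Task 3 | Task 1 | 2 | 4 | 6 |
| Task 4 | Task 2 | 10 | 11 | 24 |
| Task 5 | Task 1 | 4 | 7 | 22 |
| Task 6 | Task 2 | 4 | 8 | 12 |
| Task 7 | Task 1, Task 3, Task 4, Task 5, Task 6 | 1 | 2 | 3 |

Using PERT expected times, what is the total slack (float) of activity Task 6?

5 weeks

te_Task 1 = (5 + 4·9 + 19)/6 = 60/6 = 10
te_Task 2 = (12 + 4·14 + 28)/6 = 96/6 = 16
te_Task 3 = (2 + 4·4 + 6)/6 = 24/6 = 4
te_Task 4 = (10 + 4·11 + 24)/6 = 78/6 = 13
te_Task 5 = (4 + 4·7 + 22)/6 = 54/6 = 9
te_Task 6 = (4 + 4·8 + 12)/6 = 48/6 = 8
te_Task 7 = (1 + 4·2 + 3)/6 = 12/6 = 2

Forward pass:
ES_Task 1 = 0; EF_Task 1 = 10
ES_Task 2 = 0; EF_Task 2 = 16
ES_Task 3 = 10; EF_Task 3 = 10+4 = 14
ES_Task 4 = 16; EF_Task 4 = 16+13 = 29
ES_Task 5 = 10; EF_Task 5 = 10+9 = 19
ES_Task 6 = 16; EF_Task 6 = 16+8 = 24
ES_Task 7 = max(EF_Task 1=10, EF_Task 3=14, EF_Task 4=29, EF_Task 5=19, EF_Task 6=24) = 29; EF_Task 7 = 29+2 = 31
Expected project duration μ = 31 weeks. Critical path: Task 2 → Task 4 → Task 7.

Backward pass:
LF_Task 7 = 31; LS_Task 7 = 31−2 = 29
LF_Task 6 = LS_Task 7 = 29; LS_Task 6 = 29−8 = 21
LF_Task 5 = LS_Task 7 = 29; LS_Task 5 = 29−9 = 20
LF_Task 4 = LS_Task 7 = 29; LS_Task 4 = 29−13 = 16
LF_Task 3 = LS_Task 7 = 29; LS_Task 3 = 29−4 = 25
LF_Task 2 = min(LS_Task 4=16, LS_Task 6=21) = 16; LS_Task 2 = 16−16 = 0
LF_Task 1 = min(LS_Task 3=25, LS_Task 5=20, LS_Task 7=29) = 20; LS_Task 1 = 20−10 = 10
Slack_Task 6 = LS_Task 6 − ES_Task 6 = 21 − 16 = 5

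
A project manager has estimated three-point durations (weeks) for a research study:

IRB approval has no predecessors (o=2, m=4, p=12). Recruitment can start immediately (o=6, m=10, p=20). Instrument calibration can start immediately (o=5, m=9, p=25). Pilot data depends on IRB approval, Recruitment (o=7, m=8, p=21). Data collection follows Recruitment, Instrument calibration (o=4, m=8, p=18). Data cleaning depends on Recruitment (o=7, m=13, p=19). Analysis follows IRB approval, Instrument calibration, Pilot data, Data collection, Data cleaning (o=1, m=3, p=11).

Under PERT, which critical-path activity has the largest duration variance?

te_IRB approval = (2 + 4·4 + 12)/6 = 30/6 = 5; σ²_IRB approval = ((12−2)/6)² = 2.778
te_Recruitment = (6 + 4·10 + 20)/6 = 66/6 = 11; σ²_Recruitment = ((20−6)/6)² = 5.444
te_Instrument calibration = (5 + 4·9 + 25)/6 = 66/6 = 11; σ²_Instrument calibration = ((25−5)/6)² = 11.111
te_Pilot data = (7 + 4·8 + 21)/6 = 60/6 = 10; σ²_Pilot data = ((21−7)/6)² = 5.444
te_Data collection = (4 + 4·8 + 18)/6 = 54/6 = 9; σ²_Data collection = ((18−4)/6)² = 5.444
te_Data cleaning = (7 + 4·13 + 19)/6 = 78/6 = 13; σ²_Data cleaning = ((19−7)/6)² = 4.000
te_Analysis = (1 + 4·3 + 11)/6 = 24/6 = 4; σ²_Analysis = ((11−1)/6)² = 2.778

Forward pass:
ES_IRB approval = 0; EF_IRB approval = 5
ES_Recruitment = 0; EF_Recruitment = 11
ES_Instrument calibration = 0; EF_Instrument calibration = 11
ES_Pilot data = max(EF_IRB approval=5, EF_Recruitment=11) = 11; EF_Pilot data = 11+10 = 21
ES_Data collection = max(EF_Recruitment=11, EF_Instrument calibration=11) = 11; EF_Data collection = 11+9 = 20
ES_Data cleaning = 11; EF_Data cleaning = 11+13 = 24
ES_Analysis = max(EF_IRB approval=5, EF_Instrument calibration=11, EF_Pilot data=21, EF_Data collection=20, EF_Data cleaning=24) = 24; EF_Analysis = 24+4 = 28
Expected project duration μ = 28 weeks. Critical path: Recruitment → Data cleaning → Analysis.

Variances on critical path: σ²_Recruitment=5.444, σ²_Data cleaning=4.000, σ²_Analysis=2.778.
Largest is σ²_Recruitment = 5.444.

Recruitment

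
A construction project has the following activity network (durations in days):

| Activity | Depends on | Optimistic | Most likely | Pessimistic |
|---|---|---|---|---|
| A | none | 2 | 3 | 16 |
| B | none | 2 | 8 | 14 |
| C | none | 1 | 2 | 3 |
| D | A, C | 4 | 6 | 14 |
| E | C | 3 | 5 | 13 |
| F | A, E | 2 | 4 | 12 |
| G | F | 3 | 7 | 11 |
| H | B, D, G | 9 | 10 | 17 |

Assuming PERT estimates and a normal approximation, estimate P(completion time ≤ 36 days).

te_A = (2 + 4·3 + 16)/6 = 30/6 = 5; σ²_A = ((16−2)/6)² = 5.444
te_B = (2 + 4·8 + 14)/6 = 48/6 = 8; σ²_B = ((14−2)/6)² = 4.000
te_C = (1 + 4·2 + 3)/6 = 12/6 = 2; σ²_C = ((3−1)/6)² = 0.111
te_D = (4 + 4·6 + 14)/6 = 42/6 = 7; σ²_D = ((14−4)/6)² = 2.778
te_E = (3 + 4·5 + 13)/6 = 36/6 = 6; σ²_E = ((13−3)/6)² = 2.778
te_F = (2 + 4·4 + 12)/6 = 30/6 = 5; σ²_F = ((12−2)/6)² = 2.778
te_G = (3 + 4·7 + 11)/6 = 42/6 = 7; σ²_G = ((11−3)/6)² = 1.778
te_H = (9 + 4·10 + 17)/6 = 66/6 = 11; σ²_H = ((17−9)/6)² = 1.778

Forward pass:
ES_A = 0; EF_A = 5
ES_B = 0; EF_B = 8
ES_C = 0; EF_C = 2
ES_D = max(EF_A=5, EF_C=2) = 5; EF_D = 5+7 = 12
ES_E = 2; EF_E = 2+6 = 8
ES_F = max(EF_A=5, EF_E=8) = 8; EF_F = 8+5 = 13
ES_G = 13; EF_G = 13+7 = 20
ES_H = max(EF_B=8, EF_D=12, EF_G=20) = 20; EF_H = 20+11 = 31
Expected project duration μ = 31 days. Critical path: C → E → F → G → H.

Variance along critical path = 0.111 + 2.778 + 2.778 + 1.778 + 1.778 = 9.222; σ = √9.222 = 3.037 days.
Z = (36 − 31) / 3.037 = 1.646
P(T ≤ 36) = Φ(1.646) ≈ 0.950

0.950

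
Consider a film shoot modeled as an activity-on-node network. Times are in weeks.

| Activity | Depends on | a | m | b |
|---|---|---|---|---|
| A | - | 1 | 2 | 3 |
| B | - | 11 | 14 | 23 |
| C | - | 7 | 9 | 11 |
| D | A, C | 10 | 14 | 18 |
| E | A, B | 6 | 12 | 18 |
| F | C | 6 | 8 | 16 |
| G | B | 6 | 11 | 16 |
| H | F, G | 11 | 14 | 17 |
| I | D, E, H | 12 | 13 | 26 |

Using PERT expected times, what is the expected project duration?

55 weeks

te_A = (1 + 4·2 + 3)/6 = 12/6 = 2
te_B = (11 + 4·14 + 23)/6 = 90/6 = 15
te_C = (7 + 4·9 + 11)/6 = 54/6 = 9
te_D = (10 + 4·14 + 18)/6 = 84/6 = 14
te_E = (6 + 4·12 + 18)/6 = 72/6 = 12
te_F = (6 + 4·8 + 16)/6 = 54/6 = 9
te_G = (6 + 4·11 + 16)/6 = 66/6 = 11
te_H = (11 + 4·14 + 17)/6 = 84/6 = 14
te_I = (12 + 4·13 + 26)/6 = 90/6 = 15

Forward pass:
ES_A = 0; EF_A = 2
ES_B = 0; EF_B = 15
ES_C = 0; EF_C = 9
ES_D = max(EF_A=2, EF_C=9) = 9; EF_D = 9+14 = 23
ES_E = max(EF_A=2, EF_B=15) = 15; EF_E = 15+12 = 27
ES_F = 9; EF_F = 9+9 = 18
ES_G = 15; EF_G = 15+11 = 26
ES_H = max(EF_F=18, EF_G=26) = 26; EF_H = 26+14 = 40
ES_I = max(EF_D=23, EF_E=27, EF_H=40) = 40; EF_I = 40+15 = 55
Expected project duration μ = 55 weeks. Critical path: B → G → H → I.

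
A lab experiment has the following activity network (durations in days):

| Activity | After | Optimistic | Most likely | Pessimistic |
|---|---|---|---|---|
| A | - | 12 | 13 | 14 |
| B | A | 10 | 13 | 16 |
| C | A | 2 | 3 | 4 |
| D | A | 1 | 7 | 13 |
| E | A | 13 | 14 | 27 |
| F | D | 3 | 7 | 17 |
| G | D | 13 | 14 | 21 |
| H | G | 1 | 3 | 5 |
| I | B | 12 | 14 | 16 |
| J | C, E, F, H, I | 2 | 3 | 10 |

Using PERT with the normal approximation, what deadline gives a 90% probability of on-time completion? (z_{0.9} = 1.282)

te_A = (12 + 4·13 + 14)/6 = 78/6 = 13; σ²_A = ((14−12)/6)² = 0.111
te_B = (10 + 4·13 + 16)/6 = 78/6 = 13; σ²_B = ((16−10)/6)² = 1.000
te_C = (2 + 4·3 + 4)/6 = 18/6 = 3; σ²_C = ((4−2)/6)² = 0.111
te_D = (1 + 4·7 + 13)/6 = 42/6 = 7; σ²_D = ((13−1)/6)² = 4.000
te_E = (13 + 4·14 + 27)/6 = 96/6 = 16; σ²_E = ((27−13)/6)² = 5.444
te_F = (3 + 4·7 + 17)/6 = 48/6 = 8; σ²_F = ((17−3)/6)² = 5.444
te_G = (13 + 4·14 + 21)/6 = 90/6 = 15; σ²_G = ((21−13)/6)² = 1.778
te_H = (1 + 4·3 + 5)/6 = 18/6 = 3; σ²_H = ((5−1)/6)² = 0.444
te_I = (12 + 4·14 + 16)/6 = 84/6 = 14; σ²_I = ((16−12)/6)² = 0.444
te_J = (2 + 4·3 + 10)/6 = 24/6 = 4; σ²_J = ((10−2)/6)² = 1.778

Forward pass:
ES_A = 0; EF_A = 13
ES_B = 13; EF_B = 13+13 = 26
ES_C = 13; EF_C = 13+3 = 16
ES_D = 13; EF_D = 13+7 = 20
ES_E = 13; EF_E = 13+16 = 29
ES_F = 20; EF_F = 20+8 = 28
ES_G = 20; EF_G = 20+15 = 35
ES_H = 35; EF_H = 35+3 = 38
ES_I = 26; EF_I = 26+14 = 40
ES_J = max(EF_C=16, EF_E=29, EF_F=28, EF_H=38, EF_I=40) = 40; EF_J = 40+4 = 44
Expected project duration μ = 44 days. Critical path: A → B → I → J.

Variance along critical path = 0.111 + 1.000 + 0.444 + 1.778 = 3.333; σ = 1.826 days.
D = μ + z·σ = 44 + 1.282·1.826 = 46.3 days

46.3 days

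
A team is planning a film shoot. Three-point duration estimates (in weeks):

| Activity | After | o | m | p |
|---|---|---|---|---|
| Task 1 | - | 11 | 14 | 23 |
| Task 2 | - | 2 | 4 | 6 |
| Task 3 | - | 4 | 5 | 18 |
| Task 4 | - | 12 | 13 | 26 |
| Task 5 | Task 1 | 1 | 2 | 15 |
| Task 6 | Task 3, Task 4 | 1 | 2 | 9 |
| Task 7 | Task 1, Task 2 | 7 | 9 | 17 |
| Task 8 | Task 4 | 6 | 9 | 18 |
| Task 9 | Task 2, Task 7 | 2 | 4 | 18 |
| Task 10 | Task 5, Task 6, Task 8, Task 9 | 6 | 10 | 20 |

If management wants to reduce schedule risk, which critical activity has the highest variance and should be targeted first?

Task 9

te_Task 1 = (11 + 4·14 + 23)/6 = 90/6 = 15; σ²_Task 1 = ((23−11)/6)² = 4.000
te_Task 2 = (2 + 4·4 + 6)/6 = 24/6 = 4; σ²_Task 2 = ((6−2)/6)² = 0.444
te_Task 3 = (4 + 4·5 + 18)/6 = 42/6 = 7; σ²_Task 3 = ((18−4)/6)² = 5.444
te_Task 4 = (12 + 4·13 + 26)/6 = 90/6 = 15; σ²_Task 4 = ((26−12)/6)² = 5.444
te_Task 5 = (1 + 4·2 + 15)/6 = 24/6 = 4; σ²_Task 5 = ((15−1)/6)² = 5.444
te_Task 6 = (1 + 4·2 + 9)/6 = 18/6 = 3; σ²_Task 6 = ((9−1)/6)² = 1.778
te_Task 7 = (7 + 4·9 + 17)/6 = 60/6 = 10; σ²_Task 7 = ((17−7)/6)² = 2.778
te_Task 8 = (6 + 4·9 + 18)/6 = 60/6 = 10; σ²_Task 8 = ((18−6)/6)² = 4.000
te_Task 9 = (2 + 4·4 + 18)/6 = 36/6 = 6; σ²_Task 9 = ((18−2)/6)² = 7.111
te_Task 10 = (6 + 4·10 + 20)/6 = 66/6 = 11; σ²_Task 10 = ((20−6)/6)² = 5.444

Forward pass:
ES_Task 1 = 0; EF_Task 1 = 15
ES_Task 2 = 0; EF_Task 2 = 4
ES_Task 3 = 0; EF_Task 3 = 7
ES_Task 4 = 0; EF_Task 4 = 15
ES_Task 5 = 15; EF_Task 5 = 15+4 = 19
ES_Task 6 = max(EF_Task 3=7, EF_Task 4=15) = 15; EF_Task 6 = 15+3 = 18
ES_Task 7 = max(EF_Task 1=15, EF_Task 2=4) = 15; EF_Task 7 = 15+10 = 25
ES_Task 8 = 15; EF_Task 8 = 15+10 = 25
ES_Task 9 = max(EF_Task 2=4, EF_Task 7=25) = 25; EF_Task 9 = 25+6 = 31
ES_Task 10 = max(EF_Task 5=19, EF_Task 6=18, EF_Task 8=25, EF_Task 9=31) = 31; EF_Task 10 = 31+11 = 42
Expected project duration μ = 42 weeks. Critical path: Task 1 → Task 7 → Task 9 → Task 10.

Variances on critical path: σ²_Task 1=4.000, σ²_Task 7=2.778, σ²_Task 9=7.111, σ²_Task 10=5.444.
Largest is σ²_Task 9 = 7.111.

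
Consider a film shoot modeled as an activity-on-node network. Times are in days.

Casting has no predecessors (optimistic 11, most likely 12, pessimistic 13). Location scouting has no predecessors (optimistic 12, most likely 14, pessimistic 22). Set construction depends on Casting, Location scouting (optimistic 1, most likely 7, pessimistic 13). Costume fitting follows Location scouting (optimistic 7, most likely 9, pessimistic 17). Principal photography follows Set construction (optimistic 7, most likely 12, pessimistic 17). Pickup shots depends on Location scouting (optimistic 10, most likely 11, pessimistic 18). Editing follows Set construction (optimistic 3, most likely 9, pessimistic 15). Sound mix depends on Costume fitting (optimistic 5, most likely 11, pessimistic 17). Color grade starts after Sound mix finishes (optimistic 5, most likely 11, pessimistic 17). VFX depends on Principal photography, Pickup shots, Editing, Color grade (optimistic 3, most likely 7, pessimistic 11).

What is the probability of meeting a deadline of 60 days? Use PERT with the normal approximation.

0.937

te_Casting = (11 + 4·12 + 13)/6 = 72/6 = 12; σ²_Casting = ((13−11)/6)² = 0.111
te_Location scouting = (12 + 4·14 + 22)/6 = 90/6 = 15; σ²_Location scouting = ((22−12)/6)² = 2.778
te_Set construction = (1 + 4·7 + 13)/6 = 42/6 = 7; σ²_Set construction = ((13−1)/6)² = 4.000
te_Costume fitting = (7 + 4·9 + 17)/6 = 60/6 = 10; σ²_Costume fitting = ((17−7)/6)² = 2.778
te_Principal photography = (7 + 4·12 + 17)/6 = 72/6 = 12; σ²_Principal photography = ((17−7)/6)² = 2.778
te_Pickup shots = (10 + 4·11 + 18)/6 = 72/6 = 12; σ²_Pickup shots = ((18−10)/6)² = 1.778
te_Editing = (3 + 4·9 + 15)/6 = 54/6 = 9; σ²_Editing = ((15−3)/6)² = 4.000
te_Sound mix = (5 + 4·11 + 17)/6 = 66/6 = 11; σ²_Sound mix = ((17−5)/6)² = 4.000
te_Color grade = (5 + 4·11 + 17)/6 = 66/6 = 11; σ²_Color grade = ((17−5)/6)² = 4.000
te_VFX = (3 + 4·7 + 11)/6 = 42/6 = 7; σ²_VFX = ((11−3)/6)² = 1.778

Forward pass:
ES_Casting = 0; EF_Casting = 12
ES_Location scouting = 0; EF_Location scouting = 15
ES_Set construction = max(EF_Casting=12, EF_Location scouting=15) = 15; EF_Set construction = 15+7 = 22
ES_Costume fitting = 15; EF_Costume fitting = 15+10 = 25
ES_Principal photography = 22; EF_Principal photography = 22+12 = 34
ES_Pickup shots = 15; EF_Pickup shots = 15+12 = 27
ES_Editing = 22; EF_Editing = 22+9 = 31
ES_Sound mix = 25; EF_Sound mix = 25+11 = 36
ES_Color grade = 36; EF_Color grade = 36+11 = 47
ES_VFX = max(EF_Principal photography=34, EF_Pickup shots=27, EF_Editing=31, EF_Color grade=47) = 47; EF_VFX = 47+7 = 54
Expected project duration μ = 54 days. Critical path: Location scouting → Costume fitting → Sound mix → Color grade → VFX.

Variance along critical path = 2.778 + 2.778 + 4.000 + 4.000 + 1.778 = 15.333; σ = √15.333 = 3.916 days.
Z = (60 − 54) / 3.916 = 1.532
P(T ≤ 60) = Φ(1.532) ≈ 0.937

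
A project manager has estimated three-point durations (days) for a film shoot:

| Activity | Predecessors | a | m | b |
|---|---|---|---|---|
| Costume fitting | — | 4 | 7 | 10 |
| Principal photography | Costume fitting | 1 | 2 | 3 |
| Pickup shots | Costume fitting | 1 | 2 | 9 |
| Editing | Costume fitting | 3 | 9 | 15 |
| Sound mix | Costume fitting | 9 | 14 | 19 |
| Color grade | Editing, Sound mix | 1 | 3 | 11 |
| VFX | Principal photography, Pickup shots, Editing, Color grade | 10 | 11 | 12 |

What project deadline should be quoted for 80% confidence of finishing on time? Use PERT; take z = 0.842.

te_Costume fitting = (4 + 4·7 + 10)/6 = 42/6 = 7; σ²_Costume fitting = ((10−4)/6)² = 1.000
te_Principal photography = (1 + 4·2 + 3)/6 = 12/6 = 2; σ²_Principal photography = ((3−1)/6)² = 0.111
te_Pickup shots = (1 + 4·2 + 9)/6 = 18/6 = 3; σ²_Pickup shots = ((9−1)/6)² = 1.778
te_Editing = (3 + 4·9 + 15)/6 = 54/6 = 9; σ²_Editing = ((15−3)/6)² = 4.000
te_Sound mix = (9 + 4·14 + 19)/6 = 84/6 = 14; σ²_Sound mix = ((19−9)/6)² = 2.778
te_Color grade = (1 + 4·3 + 11)/6 = 24/6 = 4; σ²_Color grade = ((11−1)/6)² = 2.778
te_VFX = (10 + 4·11 + 12)/6 = 66/6 = 11; σ²_VFX = ((12−10)/6)² = 0.111

Forward pass:
ES_Costume fitting = 0; EF_Costume fitting = 7
ES_Principal photography = 7; EF_Principal photography = 7+2 = 9
ES_Pickup shots = 7; EF_Pickup shots = 7+3 = 10
ES_Editing = 7; EF_Editing = 7+9 = 16
ES_Sound mix = 7; EF_Sound mix = 7+14 = 21
ES_Color grade = max(EF_Editing=16, EF_Sound mix=21) = 21; EF_Color grade = 21+4 = 25
ES_VFX = max(EF_Principal photography=9, EF_Pickup shots=10, EF_Editing=16, EF_Color grade=25) = 25; EF_VFX = 25+11 = 36
Expected project duration μ = 36 days. Critical path: Costume fitting → Sound mix → Color grade → VFX.

Variance along critical path = 1.000 + 2.778 + 2.778 + 0.111 = 6.667; σ = 2.582 days.
D = μ + z·σ = 36 + 0.842·2.582 = 38.2 days

38.2 days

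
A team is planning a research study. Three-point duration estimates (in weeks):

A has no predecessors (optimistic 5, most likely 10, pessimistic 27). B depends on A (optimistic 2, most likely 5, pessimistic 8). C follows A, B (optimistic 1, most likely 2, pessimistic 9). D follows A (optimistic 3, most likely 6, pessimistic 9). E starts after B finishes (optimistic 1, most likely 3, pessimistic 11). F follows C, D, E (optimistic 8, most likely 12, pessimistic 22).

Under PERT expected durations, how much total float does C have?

te_A = (5 + 4·10 + 27)/6 = 72/6 = 12
te_B = (2 + 4·5 + 8)/6 = 30/6 = 5
te_C = (1 + 4·2 + 9)/6 = 18/6 = 3
te_D = (3 + 4·6 + 9)/6 = 36/6 = 6
te_E = (1 + 4·3 + 11)/6 = 24/6 = 4
te_F = (8 + 4·12 + 22)/6 = 78/6 = 13

Forward pass:
ES_A = 0; EF_A = 12
ES_B = 12; EF_B = 12+5 = 17
ES_C = max(EF_A=12, EF_B=17) = 17; EF_C = 17+3 = 20
ES_D = 12; EF_D = 12+6 = 18
ES_E = 17; EF_E = 17+4 = 21
ES_F = max(EF_C=20, EF_D=18, EF_E=21) = 21; EF_F = 21+13 = 34
Expected project duration μ = 34 weeks. Critical path: A → B → E → F.

Backward pass:
LF_F = 34; LS_F = 34−13 = 21
LF_E = LS_F = 21; LS_E = 21−4 = 17
LF_D = LS_F = 21; LS_D = 21−6 = 15
LF_C = LS_F = 21; LS_C = 21−3 = 18
LF_B = min(LS_C=18, LS_E=17) = 17; LS_B = 17−5 = 12
LF_A = min(LS_B=12, LS_C=18, LS_D=15) = 12; LS_A = 12−12 = 0
Slack_C = LS_C − ES_C = 18 − 17 = 1

1 weeks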